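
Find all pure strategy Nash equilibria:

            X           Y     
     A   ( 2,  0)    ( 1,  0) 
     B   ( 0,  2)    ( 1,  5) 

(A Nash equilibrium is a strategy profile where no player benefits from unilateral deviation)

Nash equilibrium: (A, X), (A, Y), (B, Y)

Work:
Best responses:
  P1 vs X: payoffs [2, 0] → best response A (payoff 2)
  P1 vs Y: payoffs [1, 1] → best response A/B (payoff 1)
  P2 vs A: payoffs [0, 0] → best response X/Y (payoff 0)
  P2 vs B: payoffs [2, 5] → best response Y (payoff 5)
Mutual best responses: (A,X), (A,Y), (B,Y) → Nash equilibria.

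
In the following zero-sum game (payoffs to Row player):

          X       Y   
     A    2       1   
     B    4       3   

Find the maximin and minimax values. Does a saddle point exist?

Maximin = 3, Minimax = 3, Saddle: True

Work:
Row minimums: [1, 3] → maximin = 3
Column maximums: [4, 3] → minimax = 3
Saddle point exists! Game value = 3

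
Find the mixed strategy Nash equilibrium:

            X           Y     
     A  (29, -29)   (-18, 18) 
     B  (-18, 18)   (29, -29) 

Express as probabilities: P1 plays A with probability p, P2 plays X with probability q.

p = 0.5, q = 0.5

Work:
Find probabilities that make opponent indifferent:
P2 chooses q to make P1 indifferent between A and B
P1 chooses p to make P2 indifferent between X and Y
Mixed NE: P1 plays (A: 0.5, B: 0.5), P2 plays (X: 0.5, Y: 0.5)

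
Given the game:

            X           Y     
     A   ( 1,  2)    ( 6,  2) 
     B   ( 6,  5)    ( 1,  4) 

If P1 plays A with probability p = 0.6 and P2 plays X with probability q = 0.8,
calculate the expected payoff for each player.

E[P1] = 3.2, E[P2] = 3.12

Work:
E[P1] = p·q·π₁(A,X) + p·(1-q)·π₁(A,Y) + (1-p)·q·π₁(B,X) + (1-p)·(1-q)·π₁(B,Y)
= 0.6·0.8·1 + 0.6·0.2·6 + 0.4·0.8·6 + 0.4·0.2·1
= 3.2

E[P2] = 3.12 (similar calculation)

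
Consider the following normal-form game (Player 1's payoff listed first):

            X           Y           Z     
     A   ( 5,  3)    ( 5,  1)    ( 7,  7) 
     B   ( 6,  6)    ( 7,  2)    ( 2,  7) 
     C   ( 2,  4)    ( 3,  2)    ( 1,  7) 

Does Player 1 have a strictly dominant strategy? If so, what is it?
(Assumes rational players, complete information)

No strictly dominant strategy exists for Player 1

Work:
A strategy strictly dominates another if it gives a strictly higher payoff against every opponent action. Compare each pair of P1's strategies column-by-column:
  A vs B: [5 vs 6, 5 vs 7, 7 vs 2] → A does not strictly dominate B (column X: 5 ≤ 6)
  A vs C: [5 vs 2, 5 vs 3, 7 vs 1] → A strictly dominates C
  B vs A: [6 vs 5, 7 vs 5, 2 vs 7] → B does not strictly dominate A (column Z: 2 ≤ 7)
  B vs C: [6 vs 2, 7 vs 3, 2 vs 1] → B strictly dominates C
  C vs A: [2 vs 5, 3 vs 5, 1 vs 7] → C does not strictly dominate A (column X: 2 ≤ 5)
  C vs B: [2 vs 6, 3 vs 7, 1 vs 2] → C does not strictly dominate B (column X: 2 ≤ 6)
No single strategy strictly dominates all others → no strictly dominant strategy.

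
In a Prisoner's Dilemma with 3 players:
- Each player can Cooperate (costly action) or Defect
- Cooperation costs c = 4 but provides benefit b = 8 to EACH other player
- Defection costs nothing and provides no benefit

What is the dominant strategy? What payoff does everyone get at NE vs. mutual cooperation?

Dominant: Defect; NE payoff = 0; Coop payoff = 12

Work:
Defect dominates (saves cost c = 4, benefit to others is external)
NE: All defect → everyone gets 0
If all cooperate: each receives (2)×8 - 4 = 12
Social dilemma: 12 > 0 but NE gives 0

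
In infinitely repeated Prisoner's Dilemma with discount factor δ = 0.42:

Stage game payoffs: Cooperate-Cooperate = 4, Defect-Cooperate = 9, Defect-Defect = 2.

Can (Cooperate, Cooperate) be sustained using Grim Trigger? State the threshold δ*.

δ* = 0.7143; since δ = 0.42 < 0.7143, cooperation cannot be sustained

Work:
For Grim Trigger:
Cooperate forever: 4/(1-δ)
Defect then punished: 9 + 2·δ/(1-δ)
Need: 4/(1-δ) ≥ 9 + 2·δ/(1-δ)
Solving: δ ≥ (T-R)/(T-P) = (9-4)/(9-2) = 0.7143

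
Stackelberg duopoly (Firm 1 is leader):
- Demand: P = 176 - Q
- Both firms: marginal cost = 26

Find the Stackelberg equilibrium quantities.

q₁* (leader) = 75.0, q₂* (follower) = 37.5

Work:
Follower's reaction: q₂ = (a - c - q₁)/2
Leader substitutes: π₁ = q₁·(a - q₁ - (a-c-q₁)/2 - c)
FOC: q₁* = (176 - 26)/2 = 75.00
Then: q₂* = (176 - 26 - 75.0)/2 = 37.50
Leader has first-mover advantage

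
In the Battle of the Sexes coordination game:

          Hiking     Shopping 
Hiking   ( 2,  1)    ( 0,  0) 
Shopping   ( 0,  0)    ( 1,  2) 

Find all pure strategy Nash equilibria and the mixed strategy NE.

Pure NE: (Hiking, Hiking) and (Shopping, Shopping); Mixed NE: p = 0.6667, q = 0.3333

Work:
Check pure NE:
(Hiking, Hiking): (2, 1) - no unilateral deviation beneficial
(Shopping, Shopping): (1, 2) - no unilateral deviation beneficial
Mixed NE: P1 plays Hiking with p = 0.6667, P2 plays Hiking with q = 0.3333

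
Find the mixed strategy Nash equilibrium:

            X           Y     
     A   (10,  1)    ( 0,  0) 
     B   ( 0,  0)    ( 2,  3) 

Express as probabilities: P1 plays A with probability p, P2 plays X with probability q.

p = 0.75, q = 0.1667

Work:
Find probabilities that make opponent indifferent:
P2 chooses q to make P1 indifferent between A and B
P1 chooses p to make P2 indifferent between X and Y
Mixed NE: P1 plays (A: 0.75, B: 0.25), P2 plays (X: 0.1667, Y: 0.8333)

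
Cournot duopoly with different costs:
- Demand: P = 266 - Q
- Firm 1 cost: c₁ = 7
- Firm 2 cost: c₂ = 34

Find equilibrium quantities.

q₁* = 95.33, q₂* = 68.33

Work:
Reaction: q₁ = (266 - 7 - q₂)/2
Reaction: q₂ = (266 - 34 - q₁)/2
Solve simultaneously:
q₁* = (266 - 2×7 + 34)/3 = 95.33
q₂* = (266 - 2×34 + 7)/3 = 68.33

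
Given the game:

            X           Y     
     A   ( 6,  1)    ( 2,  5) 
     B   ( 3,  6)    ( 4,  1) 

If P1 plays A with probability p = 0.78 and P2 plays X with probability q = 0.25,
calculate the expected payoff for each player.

E[P1] = 3.165, E[P2] = 3.615

Work:
E[P1] = p·q·π₁(A,X) + p·(1-q)·π₁(A,Y) + (1-p)·q·π₁(B,X) + (1-p)·(1-q)·π₁(B,Y)
= 0.78·0.25·6 + 0.78·0.75·2 + 0.22·0.25·3 + 0.22·0.75·4
= 3.165

E[P2] = 3.615 (similar calculation)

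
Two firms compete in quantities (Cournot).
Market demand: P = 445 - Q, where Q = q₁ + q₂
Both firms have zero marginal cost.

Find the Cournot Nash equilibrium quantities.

q₁* = q₂* = 148.33; P* = 148.33

Work:
Profit: π_i = P·q_i = (a - q_i - q_j)·q_i
FOC: ∂π_i/∂q_i = a - 2q_i - q_j = 0
Reaction function: q_i = (445 - q_j)/2
Symmetry: q* = 445/3 = 148.33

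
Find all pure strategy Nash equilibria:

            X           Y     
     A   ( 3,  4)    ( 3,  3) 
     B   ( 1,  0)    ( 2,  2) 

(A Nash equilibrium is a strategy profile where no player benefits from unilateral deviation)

Nash equilibrium: (A, X)

Work:
Best responses:
  P1 vs X: payoffs [3, 1] → best response A (payoff 3)
  P1 vs Y: payoffs [3, 2] → best response A (payoff 3)
  P2 vs A: payoffs [4, 3] → best response X (payoff 4)
  P2 vs B: payoffs [0, 2] → best response Y (payoff 2)
Mutual best responses: (A,X) → Nash equilibria.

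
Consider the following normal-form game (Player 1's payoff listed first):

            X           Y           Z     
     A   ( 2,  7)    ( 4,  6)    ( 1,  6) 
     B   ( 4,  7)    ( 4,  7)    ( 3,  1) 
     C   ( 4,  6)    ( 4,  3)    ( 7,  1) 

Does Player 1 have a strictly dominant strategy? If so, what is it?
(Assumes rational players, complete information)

No strictly dominant strategy exists for Player 1

Work:
A strategy strictly dominates another if it gives a strictly higher payoff against every opponent action. Compare each pair of P1's strategies column-by-column:
  A vs B: [2 vs 4, 4 vs 4, 1 vs 3] → A does not strictly dominate B (column X: 2 ≤ 4)
  A vs C: [2 vs 4, 4 vs 4, 1 vs 7] → A does not strictly dominate C (column X: 2 ≤ 4)
  B vs A: [4 vs 2, 4 vs 4, 3 vs 1] → B does not strictly dominate A (column Y: 4 ≤ 4)
  B vs C: [4 vs 4, 4 vs 4, 3 vs 7] → B does not strictly dominate C (column X: 4 ≤ 4)
  C vs A: [4 vs 2, 4 vs 4, 7 vs 1] → C does not strictly dominate A (column Y: 4 ≤ 4)
  C vs B: [4 vs 4, 4 vs 4, 7 vs 3] → C does not strictly dominate B (column X: 4 ≤ 4)
No single strategy strictly dominates all others → no strictly dominant strategy.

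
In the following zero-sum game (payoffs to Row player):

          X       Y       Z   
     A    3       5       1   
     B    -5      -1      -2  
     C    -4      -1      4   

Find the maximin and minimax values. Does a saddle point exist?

Maximin = 1, Minimax = 3, Saddle: False

Work:
Row minimums: [1, -5, -4] → maximin = 1
Column maximums: [3, 5, 4] → minimax = 3
No saddle point (maximin ≠ minimax). Mixed strategy needed.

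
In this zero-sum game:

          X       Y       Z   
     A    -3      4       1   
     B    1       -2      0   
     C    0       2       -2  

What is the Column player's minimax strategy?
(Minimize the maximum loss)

Column should play X or Z (all achieve the minimum), value = 1

Work:
Column player minimizes Row's maximum payoff:
Column X: max payoff to Row = 1
Column Y: max payoff to Row = 4
Column Z: max payoff to Row = 1
Minimum is 1, achieved by columns X, Z (tied).
Each of X or Z is a minimax strategy.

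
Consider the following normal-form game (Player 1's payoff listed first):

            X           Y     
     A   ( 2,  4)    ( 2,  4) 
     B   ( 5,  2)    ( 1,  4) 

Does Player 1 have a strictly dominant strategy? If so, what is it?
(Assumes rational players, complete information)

No strictly dominant strategy exists for Player 1

Work:
A strategy strictly dominates another if it gives a strictly higher payoff against every opponent action. Compare each pair of P1's strategies column-by-column:
  A vs B: [2 vs 5, 2 vs 1] → A does not strictly dominate B (column X: 2 ≤ 5)
  B vs A: [5 vs 2, 1 vs 2] → B does not strictly dominate A (column Y: 1 ≤ 2)
No single strategy strictly dominates all others → no strictly dominant strategy.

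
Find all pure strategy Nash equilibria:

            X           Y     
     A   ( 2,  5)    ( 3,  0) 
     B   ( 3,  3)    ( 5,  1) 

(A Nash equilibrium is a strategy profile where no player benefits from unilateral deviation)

Nash equilibrium: (B, X)

Work:
Best responses:
  P1 vs X: payoffs [2, 3] → best response B (payoff 3)
  P1 vs Y: payoffs [3, 5] → best response B (payoff 5)
  P2 vs A: payoffs [5, 0] → best response X (payoff 5)
  P2 vs B: payoffs [3, 1] → best response X (payoff 3)
Mutual best responses: (B,X) → Nash equilibria.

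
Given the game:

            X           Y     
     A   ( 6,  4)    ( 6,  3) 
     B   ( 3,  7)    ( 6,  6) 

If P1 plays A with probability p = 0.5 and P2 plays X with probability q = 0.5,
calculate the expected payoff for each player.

E[P1] = 5.25, E[P2] = 5.0

Work:
E[P1] = p·q·π₁(A,X) + p·(1-q)·π₁(A,Y) + (1-p)·q·π₁(B,X) + (1-p)·(1-q)·π₁(B,Y)
= 0.5·0.5·6 + 0.5·0.5·6 + 0.5·0.5·3 + 0.5·0.5·6
= 5.25

E[P2] = 5.0 (similar calculation)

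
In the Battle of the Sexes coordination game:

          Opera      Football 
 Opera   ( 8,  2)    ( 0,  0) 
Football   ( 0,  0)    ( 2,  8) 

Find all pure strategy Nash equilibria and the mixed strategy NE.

Pure NE: (Opera, Opera) and (Football, Football); Mixed NE: p = 0.8, q = 0.2

Work:
Check pure NE:
(Opera, Opera): (8, 2) - no unilateral deviation beneficial
(Football, Football): (2, 8) - no unilateral deviation beneficial
Mixed NE: P1 plays Opera with p = 0.8, P2 plays Opera with q = 0.2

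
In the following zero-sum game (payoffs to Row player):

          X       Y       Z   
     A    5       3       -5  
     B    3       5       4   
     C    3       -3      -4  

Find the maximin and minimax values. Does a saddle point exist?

Maximin = 3, Minimax = 4, Saddle: False

Work:
Row minimums: [-5, 3, -4] → maximin = 3
Column maximums: [5, 5, 4] → minimax = 4
No saddle point (maximin ≠ minimax). Mixed strategy needed.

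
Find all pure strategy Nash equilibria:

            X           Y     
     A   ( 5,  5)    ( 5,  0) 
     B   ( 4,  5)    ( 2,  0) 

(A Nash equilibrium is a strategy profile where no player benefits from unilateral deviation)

Nash equilibrium: (A, X)

Work:
Best responses:
  P1 vs X: payoffs [5, 4] → best response A (payoff 5)
  P1 vs Y: payoffs [5, 2] → best response A (payoff 5)
  P2 vs A: payoffs [5, 0] → best response X (payoff 5)
  P2 vs B: payoffs [5, 0] → best response X (payoff 5)
Mutual best responses: (A,X) → Nash equilibria.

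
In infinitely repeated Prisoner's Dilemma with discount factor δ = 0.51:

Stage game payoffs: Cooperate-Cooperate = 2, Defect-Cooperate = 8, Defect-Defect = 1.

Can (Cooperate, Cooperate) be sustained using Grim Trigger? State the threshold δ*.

δ* = 0.8571; since δ = 0.51 < 0.8571, cooperation cannot be sustained

Work:
For Grim Trigger:
Cooperate forever: 2/(1-δ)
Defect then punished: 8 + 1·δ/(1-δ)
Need: 2/(1-δ) ≥ 8 + 1·δ/(1-δ)
Solving: δ ≥ (T-R)/(T-P) = (8-2)/(8-1) = 0.8571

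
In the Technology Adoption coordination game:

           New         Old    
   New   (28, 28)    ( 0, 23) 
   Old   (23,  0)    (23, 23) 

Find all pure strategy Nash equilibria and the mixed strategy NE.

Pure NE: (New, New) and (Old, Old); Mixed NE: p = 0.8214, q = 0.8214

Work:
Check pure NE:
(New, New): (28, 28) - no unilateral deviation beneficial
(Old, Old): (23, 23) - no unilateral deviation beneficial
Mixed NE: P1 plays New with p = 0.8214, P2 plays New with q = 0.8214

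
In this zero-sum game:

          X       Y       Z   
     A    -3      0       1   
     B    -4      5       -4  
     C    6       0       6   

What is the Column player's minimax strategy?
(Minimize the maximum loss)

Column should play Y, value = 5

Work:
Column player minimizes Row's maximum payoff:
Column X: max payoff to Row = 6
Column Y: max payoff to Row = 5
Column Z: max payoff to Row = 6
Minimum is 5, achieved by column Y.
Minimax strategy: Y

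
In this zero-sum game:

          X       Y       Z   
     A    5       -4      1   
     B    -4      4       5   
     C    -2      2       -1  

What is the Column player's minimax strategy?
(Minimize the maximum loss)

Column should play Y, value = 4

Work:
Column player minimizes Row's maximum payoff:
Column X: max payoff to Row = 5
Column Y: max payoff to Row = 4
Column Z: max payoff to Row = 5
Minimum is 4, achieved by column Y.
Minimax strategy: Y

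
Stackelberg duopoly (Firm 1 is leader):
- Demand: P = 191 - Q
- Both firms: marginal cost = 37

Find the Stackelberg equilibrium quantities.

q₁* (leader) = 77.0, q₂* (follower) = 38.5

Work:
Follower's reaction: q₂ = (a - c - q₁)/2
Leader substitutes: π₁ = q₁·(a - q₁ - (a-c-q₁)/2 - c)
FOC: q₁* = (191 - 37)/2 = 77.00
Then: q₂* = (191 - 37 - 77.0)/2 = 38.50
Leader has first-mover advantage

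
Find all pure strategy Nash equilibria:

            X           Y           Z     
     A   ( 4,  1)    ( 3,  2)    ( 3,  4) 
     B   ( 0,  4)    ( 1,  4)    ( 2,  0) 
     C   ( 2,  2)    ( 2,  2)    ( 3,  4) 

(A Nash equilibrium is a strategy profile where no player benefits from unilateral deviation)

Nash equilibrium: (A, Z), (C, Z)

Work:
Best responses:
  P1 vs X: payoffs [4, 0, 2] → best response A (payoff 4)
  P1 vs Y: payoffs [3, 1, 2] → best response A (payoff 3)
  P1 vs Z: payoffs [3, 2, 3] → best response A/C (payoff 3)
  P2 vs A: payoffs [1, 2, 4] → best response Z (payoff 4)
  P2 vs B: payoffs [4, 4, 0] → best response X/Y (payoff 4)
  P2 vs C: payoffs [2, 2, 4] → best response Z (payoff 4)
Mutual best responses: (A,Z), (C,Z) → Nash equilibria.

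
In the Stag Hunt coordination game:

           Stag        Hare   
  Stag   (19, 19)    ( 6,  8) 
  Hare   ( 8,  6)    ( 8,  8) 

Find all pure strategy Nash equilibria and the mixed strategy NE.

Pure NE: (Stag, Stag) and (Hare, Hare); Mixed NE: p = 0.1538, q = 0.1538

Work:
Check pure NE:
(Stag, Stag): (19, 19) - no unilateral deviation beneficial
(Hare, Hare): (8, 8) - no unilateral deviation beneficial
Mixed NE: P1 plays Stag with p = 0.1538, P2 plays Stag with q = 0.1538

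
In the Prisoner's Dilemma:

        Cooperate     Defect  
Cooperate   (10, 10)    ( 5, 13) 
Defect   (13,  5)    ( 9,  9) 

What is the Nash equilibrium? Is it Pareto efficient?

(Defect, Defect) is NE; not Pareto efficient

Work:
Defect dominates Cooperate for both players:
If P2 cooperates: Defect (13) > Cooperate (10)
If P2 defects: Defect (9) > Cooperate (5)
NE: (Defect, Defect) with payoff (9, 9)
But (Cooperate, Cooperate) = (10, 10) Pareto dominates (9, 9)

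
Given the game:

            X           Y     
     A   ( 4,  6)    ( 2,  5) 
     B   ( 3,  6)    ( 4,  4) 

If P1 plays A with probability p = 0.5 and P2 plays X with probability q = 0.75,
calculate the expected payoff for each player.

E[P1] = 3.375, E[P2] = 5.625

Work:
E[P1] = p·q·π₁(A,X) + p·(1-q)·π₁(A,Y) + (1-p)·q·π₁(B,X) + (1-p)·(1-q)·π₁(B,Y)
= 0.5·0.75·4 + 0.5·0.25·2 + 0.5·0.75·3 + 0.5·0.25·4
= 3.375

E[P2] = 5.625 (similar calculation)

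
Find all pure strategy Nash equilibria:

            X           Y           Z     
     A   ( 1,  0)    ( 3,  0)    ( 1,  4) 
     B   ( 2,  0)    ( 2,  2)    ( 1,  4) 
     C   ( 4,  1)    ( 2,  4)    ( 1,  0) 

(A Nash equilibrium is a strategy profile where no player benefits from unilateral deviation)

Nash equilibrium: (A, Z), (B, Z)

Work:
Best responses:
  P1 vs X: payoffs [1, 2, 4] → best response C (payoff 4)
  P1 vs Y: payoffs [3, 2, 2] → best response A (payoff 3)
  P1 vs Z: payoffs [1, 1, 1] → best response A/B/C (payoff 1)
  P2 vs A: payoffs [0, 0, 4] → best response Z (payoff 4)
  P2 vs B: payoffs [0, 2, 4] → best response Z (payoff 4)
  P2 vs C: payoffs [1, 4, 0] → best response Y (payoff 4)
Mutual best responses: (A,Z), (B,Z) → Nash equilibria.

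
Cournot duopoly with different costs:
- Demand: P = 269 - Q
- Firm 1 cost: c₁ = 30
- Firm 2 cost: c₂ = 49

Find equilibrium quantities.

q₁* = 86.0, q₂* = 67.0

Work:
Reaction: q₁ = (269 - 30 - q₂)/2
Reaction: q₂ = (269 - 49 - q₁)/2
Solve simultaneously:
q₁* = (269 - 2×30 + 49)/3 = 86.0
q₂* = (269 - 2×49 + 30)/3 = 67.0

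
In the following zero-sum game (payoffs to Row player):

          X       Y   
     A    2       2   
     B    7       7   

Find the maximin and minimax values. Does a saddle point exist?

Maximin = 7, Minimax = 7, Saddle: True

Work:
Row minimums: [2, 7] → maximin = 7
Column maximums: [7, 7] → minimax = 7
Saddle point exists! Game value = 7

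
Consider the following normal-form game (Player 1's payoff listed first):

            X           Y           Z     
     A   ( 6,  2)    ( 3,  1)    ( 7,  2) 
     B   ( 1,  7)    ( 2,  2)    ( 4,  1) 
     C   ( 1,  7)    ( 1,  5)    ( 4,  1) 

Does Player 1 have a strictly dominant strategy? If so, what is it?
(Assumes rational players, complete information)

Yes, Player 1's strictly dominant strategy is A

Work:
A strategy strictly dominates another if it gives a strictly higher payoff against every opponent action. Compare each pair of P1's strategies column-by-column:
  A vs B: [6 vs 1, 3 vs 2, 7 vs 4] → A strictly dominates B
  A vs C: [6 vs 1, 3 vs 1, 7 vs 4] → A strictly dominates C
  B vs A: [1 vs 6, 2 vs 3, 4 vs 7] → B does not strictly dominate A (column X: 1 ≤ 6)
  B vs C: [1 vs 1, 2 vs 1, 4 vs 4] → B does not strictly dominate C (column X: 1 ≤ 1)
  C vs A: [1 vs 6, 1 vs 3, 4 vs 7] → C does not strictly dominate A (column X: 1 ≤ 6)
  C vs B: [1 vs 1, 1 vs 2, 4 vs 4] → C does not strictly dominate B (column X: 1 ≤ 1)
A strictly dominates every other strategy → strictly dominant.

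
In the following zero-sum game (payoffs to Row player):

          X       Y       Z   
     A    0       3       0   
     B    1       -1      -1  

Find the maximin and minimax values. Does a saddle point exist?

Maximin = 0, Minimax = 0, Saddle: True

Work:
Row minimums: [0, -1] → maximin = 0
Column maximums: [1, 3, 0] → minimax = 0
Saddle point exists! Game value = 0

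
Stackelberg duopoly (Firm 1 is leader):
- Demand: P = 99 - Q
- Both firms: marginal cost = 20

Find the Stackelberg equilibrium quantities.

q₁* (leader) = 39.5, q₂* (follower) = 19.75

Work:
Follower's reaction: q₂ = (a - c - q₁)/2
Leader substitutes: π₁ = q₁·(a - q₁ - (a-c-q₁)/2 - c)
FOC: q₁* = (99 - 20)/2 = 39.50
Then: q₂* = (99 - 20 - 39.5)/2 = 19.75
Leader has first-mover advantage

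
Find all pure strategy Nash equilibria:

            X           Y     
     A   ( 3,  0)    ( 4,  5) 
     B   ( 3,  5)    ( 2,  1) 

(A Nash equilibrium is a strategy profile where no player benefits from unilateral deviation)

Nash equilibrium: (A, Y), (B, X)

Work:
Best responses:
  P1 vs X: payoffs [3, 3] → best response A/B (payoff 3)
  P1 vs Y: payoffs [4, 2] → best response A (payoff 4)
  P2 vs A: payoffs [0, 5] → best response Y (payoff 5)
  P2 vs B: payoffs [5, 1] → best response X (payoff 5)
Mutual best responses: (A,Y), (B,X) → Nash equilibria.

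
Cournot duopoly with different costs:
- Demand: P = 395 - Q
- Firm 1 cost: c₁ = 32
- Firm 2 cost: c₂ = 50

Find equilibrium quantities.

q₁* = 127.0, q₂* = 109.0

Work:
Reaction: q₁ = (395 - 32 - q₂)/2
Reaction: q₂ = (395 - 50 - q₁)/2
Solve simultaneously:
q₁* = (395 - 2×32 + 50)/3 = 127.0
q₂* = (395 - 2×50 + 32)/3 = 109.0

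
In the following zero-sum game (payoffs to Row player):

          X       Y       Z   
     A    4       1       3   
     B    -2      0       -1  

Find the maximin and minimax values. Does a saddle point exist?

Maximin = 1, Minimax = 1, Saddle: True

Work:
Row minimums: [1, -2] → maximin = 1
Column maximums: [4, 1, 3] → minimax = 1
Saddle point exists! Game value = 1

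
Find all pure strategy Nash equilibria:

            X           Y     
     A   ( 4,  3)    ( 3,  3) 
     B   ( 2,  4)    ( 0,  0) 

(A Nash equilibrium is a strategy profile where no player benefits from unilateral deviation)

Nash equilibrium: (A, X), (A, Y)

Work:
Best responses:
  P1 vs X: payoffs [4, 2] → best response A (payoff 4)
  P1 vs Y: payoffs [3, 0] → best response A (payoff 3)
  P2 vs A: payoffs [3, 3] → best response X/Y (payoff 3)
  P2 vs B: payoffs [4, 0] → best response X (payoff 4)
Mutual best responses: (A,X), (A,Y) → Nash equilibria.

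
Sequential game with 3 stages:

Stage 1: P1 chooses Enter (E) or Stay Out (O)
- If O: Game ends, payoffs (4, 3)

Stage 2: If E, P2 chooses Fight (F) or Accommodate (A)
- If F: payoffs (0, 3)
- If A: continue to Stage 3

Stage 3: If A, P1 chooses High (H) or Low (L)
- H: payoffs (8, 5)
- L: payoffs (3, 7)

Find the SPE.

SPE: (E, A, H); Outcome (8, 5)

Work:
Stage 3: P1 chooses H (8 vs 3)
Stage 2: P2: F->3, A->5 (anticipating H). Choose A
Stage 1: P1: O->4, E->8 (anticipating A, H). Choose E
SPE path: E -> A -> H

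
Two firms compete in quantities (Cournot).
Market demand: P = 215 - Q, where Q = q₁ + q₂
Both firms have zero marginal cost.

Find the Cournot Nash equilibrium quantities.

q₁* = q₂* = 71.67; P* = 71.67

Work:
Profit: π_i = P·q_i = (a - q_i - q_j)·q_i
FOC: ∂π_i/∂q_i = a - 2q_i - q_j = 0
Reaction function: q_i = (215 - q_j)/2
Symmetry: q* = 215/3 = 71.67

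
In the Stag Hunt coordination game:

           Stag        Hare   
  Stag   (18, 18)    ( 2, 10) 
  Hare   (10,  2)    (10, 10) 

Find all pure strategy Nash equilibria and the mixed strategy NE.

Pure NE: (Stag, Stag) and (Hare, Hare); Mixed NE: p = 0.5, q = 0.5

Work:
Check pure NE:
(Stag, Stag): (18, 18) - no unilateral deviation beneficial
(Hare, Hare): (10, 10) - no unilateral deviation beneficial
Mixed NE: P1 plays Stag with p = 0.5, P2 plays Stag with q = 0.5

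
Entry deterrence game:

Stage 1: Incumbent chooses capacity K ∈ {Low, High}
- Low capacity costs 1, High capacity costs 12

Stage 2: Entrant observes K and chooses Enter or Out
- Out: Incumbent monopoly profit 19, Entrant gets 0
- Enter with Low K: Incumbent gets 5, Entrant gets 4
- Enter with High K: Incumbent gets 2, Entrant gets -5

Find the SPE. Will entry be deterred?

SPE: (High, Enter|Low, Out|High); Entry deterred. Incumbent net profit = 7

Work:
After Low K: Entrant enters (4 > 0)
After High K: Entrant stays out (-5 < 0)
Incumbent: Low → 5−1=4, High → 19−12=7
Incumbent chooses High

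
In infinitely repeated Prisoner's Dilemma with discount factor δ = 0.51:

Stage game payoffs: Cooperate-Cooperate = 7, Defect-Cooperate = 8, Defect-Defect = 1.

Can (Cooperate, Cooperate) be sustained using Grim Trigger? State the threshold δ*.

δ* = 0.1429; since δ = 0.51 ≥ 0.1429, cooperation can be sustained

Work:
For Grim Trigger:
Cooperate forever: 7/(1-δ)
Defect then punished: 8 + 1·δ/(1-δ)
Need: 7/(1-δ) ≥ 8 + 1·δ/(1-δ)
Solving: δ ≥ (T-R)/(T-P) = (8-7)/(8-1) = 0.1429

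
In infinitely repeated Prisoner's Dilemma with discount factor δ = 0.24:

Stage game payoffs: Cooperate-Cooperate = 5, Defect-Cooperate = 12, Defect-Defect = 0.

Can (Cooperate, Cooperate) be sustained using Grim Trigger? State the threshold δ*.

δ* = 0.5833; since δ = 0.24 < 0.5833, cooperation cannot be sustained

Work:
For Grim Trigger:
Cooperate forever: 5/(1-δ)
Defect then punished: 12 + 0·δ/(1-δ)
Need: 5/(1-δ) ≥ 12 + 0·δ/(1-δ)
Solving: δ ≥ (T-R)/(T-P) = (12-5)/(12-0) = 0.5833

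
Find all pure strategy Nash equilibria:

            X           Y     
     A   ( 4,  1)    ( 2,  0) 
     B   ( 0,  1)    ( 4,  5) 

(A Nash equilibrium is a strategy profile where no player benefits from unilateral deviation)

Nash equilibrium: (A, X), (B, Y)

Work:
Best responses:
  P1 vs X: payoffs [4, 0] → best response A (payoff 4)
  P1 vs Y: payoffs [2, 4] → best response B (payoff 4)
  P2 vs A: payoffs [1, 0] → best response X (payoff 1)
  P2 vs B: payoffs [1, 5] → best response Y (payoff 5)
Mutual best responses: (A,X), (B,Y) → Nash equilibria.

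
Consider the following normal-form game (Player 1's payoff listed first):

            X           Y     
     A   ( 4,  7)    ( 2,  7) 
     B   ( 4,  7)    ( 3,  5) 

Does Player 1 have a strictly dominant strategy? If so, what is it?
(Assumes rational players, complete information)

No strictly dominant strategy exists for Player 1

Work:
A strategy strictly dominates another if it gives a strictly higher payoff against every opponent action. Compare each pair of P1's strategies column-by-column:
  A vs B: [4 vs 4, 2 vs 3] → A does not strictly dominate B (column X: 4 ≤ 4)
  B vs A: [4 vs 4, 3 vs 2] → B does not strictly dominate A (column X: 4 ≤ 4)
No single strategy strictly dominates all others → no strictly dominant strategy.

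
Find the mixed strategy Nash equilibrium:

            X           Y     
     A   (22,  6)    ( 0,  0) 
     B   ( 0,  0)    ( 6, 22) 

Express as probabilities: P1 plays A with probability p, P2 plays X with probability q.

p = 0.7857, q = 0.2143

Work:
Find probabilities that make opponent indifferent:
P2 chooses q to make P1 indifferent between A and B
P1 chooses p to make P2 indifferent between X and Y
Mixed NE: P1 plays (A: 0.7857, B: 0.2143), P2 plays (X: 0.2143, Y: 0.7857)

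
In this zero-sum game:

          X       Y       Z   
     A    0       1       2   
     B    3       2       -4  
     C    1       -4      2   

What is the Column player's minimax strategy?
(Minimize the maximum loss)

Column should play Y or Z (all achieve the minimum), value = 2

Work:
Column player minimizes Row's maximum payoff:
Column X: max payoff to Row = 3
Column Y: max payoff to Row = 2
Column Z: max payoff to Row = 2
Minimum is 2, achieved by columns Y, Z (tied).
Each of Y or Z is a minimax strategy.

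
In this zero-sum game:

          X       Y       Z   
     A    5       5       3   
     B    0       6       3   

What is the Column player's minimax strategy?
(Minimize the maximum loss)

Column should play Z, value = 3

Work:
Column player minimizes Row's maximum payoff:
Column X: max payoff to Row = 5
Column Y: max payoff to Row = 6
Column Z: max payoff to Row = 3
Minimum is 3, achieved by column Z.
Minimax strategy: Z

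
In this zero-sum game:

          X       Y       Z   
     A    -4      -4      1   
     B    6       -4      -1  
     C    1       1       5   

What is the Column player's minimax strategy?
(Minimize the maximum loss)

Column should play Y, value = 1

Work:
Column player minimizes Row's maximum payoff:
Column X: max payoff to Row = 6
Column Y: max payoff to Row = 1
Column Z: max payoff to Row = 5
Minimum is 1, achieved by column Y.
Minimax strategy: Y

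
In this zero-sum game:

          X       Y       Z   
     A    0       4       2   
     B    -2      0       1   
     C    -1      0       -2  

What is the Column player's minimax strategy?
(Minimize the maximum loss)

Column should play X, value = 0

Work:
Column player minimizes Row's maximum payoff:
Column X: max payoff to Row = 0
Column Y: max payoff to Row = 4
Column Z: max payoff to Row = 2
Minimum is 0, achieved by column X.
Minimax strategy: X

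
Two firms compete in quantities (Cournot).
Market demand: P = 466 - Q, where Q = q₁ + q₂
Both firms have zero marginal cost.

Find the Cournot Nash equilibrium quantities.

q₁* = q₂* = 155.33; P* = 155.33

Work:
Profit: π_i = P·q_i = (a - q_i - q_j)·q_i
FOC: ∂π_i/∂q_i = a - 2q_i - q_j = 0
Reaction function: q_i = (466 - q_j)/2
Symmetry: q* = 466/3 = 155.33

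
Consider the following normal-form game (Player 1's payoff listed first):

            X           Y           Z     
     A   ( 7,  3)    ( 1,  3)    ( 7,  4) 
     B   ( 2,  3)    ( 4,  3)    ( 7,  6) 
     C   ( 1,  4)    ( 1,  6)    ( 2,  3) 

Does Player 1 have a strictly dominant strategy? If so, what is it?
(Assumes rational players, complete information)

No strictly dominant strategy exists for Player 1

Work:
A strategy strictly dominates another if it gives a strictly higher payoff against every opponent action. Compare each pair of P1's strategies column-by-column:
  A vs B: [7 vs 2, 1 vs 4, 7 vs 7] → A does not strictly dominate B (column Y: 1 ≤ 4)
  A vs C: [7 vs 1, 1 vs 1, 7 vs 2] → A does not strictly dominate C (column Y: 1 ≤ 1)
  B vs A: [2 vs 7, 4 vs 1, 7 vs 7] → B does not strictly dominate A (column X: 2 ≤ 7)
  B vs C: [2 vs 1, 4 vs 1, 7 vs 2] → B strictly dominates C
  C vs A: [1 vs 7, 1 vs 1, 2 vs 7] → C does not strictly dominate A (column X: 1 ≤ 7)
  C vs B: [1 vs 2, 1 vs 4, 2 vs 7] → C does not strictly dominate B (column X: 1 ≤ 2)
No single strategy strictly dominates all others → no strictly dominant strategy.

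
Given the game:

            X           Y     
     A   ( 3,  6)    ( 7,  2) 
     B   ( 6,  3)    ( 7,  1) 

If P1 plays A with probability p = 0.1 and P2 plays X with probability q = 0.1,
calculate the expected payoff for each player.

E[P1] = 6.87, E[P2] = 1.32

Work:
E[P1] = p·q·π₁(A,X) + p·(1-q)·π₁(A,Y) + (1-p)·q·π₁(B,X) + (1-p)·(1-q)·π₁(B,Y)
= 0.1·0.1·3 + 0.1·0.9·7 + 0.9·0.1·6 + 0.9·0.9·7
= 6.87

E[P2] = 1.32 (similar calculation)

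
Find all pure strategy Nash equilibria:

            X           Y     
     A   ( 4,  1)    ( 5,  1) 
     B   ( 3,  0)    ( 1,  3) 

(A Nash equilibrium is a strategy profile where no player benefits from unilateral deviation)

Nash equilibrium: (A, X), (A, Y)

Work:
Best responses:
  P1 vs X: payoffs [4, 3] → best response A (payoff 4)
  P1 vs Y: payoffs [5, 1] → best response A (payoff 5)
  P2 vs A: payoffs [1, 1] → best response X/Y (payoff 1)
  P2 vs B: payoffs [0, 3] → best response Y (payoff 3)
Mutual best responses: (A,X), (A,Y) → Nash equilibria.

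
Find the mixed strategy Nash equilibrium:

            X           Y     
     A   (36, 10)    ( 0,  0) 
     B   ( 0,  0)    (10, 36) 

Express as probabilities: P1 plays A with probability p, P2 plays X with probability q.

p = 0.7826, q = 0.2174

Work:
Find probabilities that make opponent indifferent:
P2 chooses q to make P1 indifferent between A and B
P1 chooses p to make P2 indifferent between X and Y
Mixed NE: P1 plays (A: 0.7826, B: 0.2174), P2 plays (X: 0.2174, Y: 0.7826)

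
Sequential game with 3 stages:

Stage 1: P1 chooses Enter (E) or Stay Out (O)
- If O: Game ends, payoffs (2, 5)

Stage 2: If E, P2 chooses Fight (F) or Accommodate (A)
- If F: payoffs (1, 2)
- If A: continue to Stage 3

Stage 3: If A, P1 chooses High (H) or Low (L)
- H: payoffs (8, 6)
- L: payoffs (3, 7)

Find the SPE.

SPE: (E, A, H); Outcome (8, 6)

Work:
Stage 3: P1 chooses H (8 vs 3)
Stage 2: P2: F->2, A->6 (anticipating H). Choose A
Stage 1: P1: O->2, E->8 (anticipating A, H). Choose E
SPE path: E -> A -> H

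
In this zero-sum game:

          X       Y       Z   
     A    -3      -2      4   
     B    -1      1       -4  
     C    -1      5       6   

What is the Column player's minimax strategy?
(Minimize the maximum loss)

Column should play X, value = -1

Work:
Column player minimizes Row's maximum payoff:
Column X: max payoff to Row = -1
Column Y: max payoff to Row = 5
Column Z: max payoff to Row = 6
Minimum is -1, achieved by column X.
Minimax strategy: X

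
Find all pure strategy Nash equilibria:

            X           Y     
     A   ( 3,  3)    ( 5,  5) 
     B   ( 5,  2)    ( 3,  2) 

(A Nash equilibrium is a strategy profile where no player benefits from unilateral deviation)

Nash equilibrium: (A, Y), (B, X)

Work:
Best responses:
  P1 vs X: payoffs [3, 5] → best response B (payoff 5)
  P1 vs Y: payoffs [5, 3] → best response A (payoff 5)
  P2 vs A: payoffs [3, 5] → best response Y (payoff 5)
  P2 vs B: payoffs [2, 2] → best response X/Y (payoff 2)
Mutual best responses: (A,Y), (B,X) → Nash equilibria.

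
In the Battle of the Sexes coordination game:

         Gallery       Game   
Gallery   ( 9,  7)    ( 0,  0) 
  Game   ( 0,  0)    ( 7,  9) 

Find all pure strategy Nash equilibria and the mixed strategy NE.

Pure NE: (Gallery, Gallery) and (Game, Game); Mixed NE: p = 0.5625, q = 0.4375

Work:
Check pure NE:
(Gallery, Gallery): (9, 7) - no unilateral deviation beneficial
(Game, Game): (7, 9) - no unilateral deviation beneficial
Mixed NE: P1 plays Gallery with p = 0.5625, P2 plays Gallery with q = 0.4375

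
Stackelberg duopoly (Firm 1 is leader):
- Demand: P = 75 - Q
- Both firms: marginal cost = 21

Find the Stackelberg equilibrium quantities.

q₁* (leader) = 27.0, q₂* (follower) = 13.5

Work:
Follower's reaction: q₂ = (a - c - q₁)/2
Leader substitutes: π₁ = q₁·(a - q₁ - (a-c-q₁)/2 - c)
FOC: q₁* = (75 - 21)/2 = 27.00
Then: q₂* = (75 - 21 - 27.0)/2 = 13.50
Leader has first-mover advantage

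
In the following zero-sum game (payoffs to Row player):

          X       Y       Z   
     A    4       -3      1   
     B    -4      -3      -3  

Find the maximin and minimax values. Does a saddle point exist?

Maximin = -3, Minimax = -3, Saddle: True

Work:
Row minimums: [-3, -4] → maximin = -3
Column maximums: [4, -3, 1] → minimax = -3
Saddle point exists! Game value = -3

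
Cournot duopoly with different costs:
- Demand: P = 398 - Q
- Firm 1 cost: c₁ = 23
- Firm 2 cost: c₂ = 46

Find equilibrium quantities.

q₁* = 132.67, q₂* = 109.67

Work:
Reaction: q₁ = (398 - 23 - q₂)/2
Reaction: q₂ = (398 - 46 - q₁)/2
Solve simultaneously:
q₁* = (398 - 2×23 + 46)/3 = 132.67
q₂* = (398 - 2×46 + 23)/3 = 109.67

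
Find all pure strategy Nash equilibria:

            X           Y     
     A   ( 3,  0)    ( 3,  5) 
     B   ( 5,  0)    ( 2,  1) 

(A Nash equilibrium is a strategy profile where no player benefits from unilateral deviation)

Nash equilibrium: (A, Y)

Work:
Best responses:
  P1 vs X: payoffs [3, 5] → best response B (payoff 5)
  P1 vs Y: payoffs [3, 2] → best response A (payoff 3)
  P2 vs A: payoffs [0, 5] → best response Y (payoff 5)
  P2 vs B: payoffs [0, 1] → best response Y (payoff 1)
Mutual best responses: (A,Y) → Nash equilibria.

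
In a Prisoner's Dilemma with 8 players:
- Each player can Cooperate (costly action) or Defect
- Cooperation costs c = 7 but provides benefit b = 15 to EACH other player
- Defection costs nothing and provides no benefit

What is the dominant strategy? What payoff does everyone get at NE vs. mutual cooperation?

Dominant: Defect; NE payoff = 0; Coop payoff = 98

Work:
Defect dominates (saves cost c = 7, benefit to others is external)
NE: All defect → everyone gets 0
If all cooperate: each receives (7)×15 - 7 = 98
Social dilemma: 98 > 0 but NE gives 0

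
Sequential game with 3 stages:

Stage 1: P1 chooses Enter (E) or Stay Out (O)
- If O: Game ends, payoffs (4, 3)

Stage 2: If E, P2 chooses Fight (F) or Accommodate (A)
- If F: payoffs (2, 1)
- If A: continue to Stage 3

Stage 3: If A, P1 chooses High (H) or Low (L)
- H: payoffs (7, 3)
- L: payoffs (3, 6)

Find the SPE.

SPE: (E, A, H); Outcome (7, 3)

Work:
Stage 3: P1 chooses H (7 vs 3)
Stage 2: P2: F->1, A->3 (anticipating H). Choose A
Stage 1: P1: O->4, E->7 (anticipating A, H). Choose E
SPE path: E -> A -> H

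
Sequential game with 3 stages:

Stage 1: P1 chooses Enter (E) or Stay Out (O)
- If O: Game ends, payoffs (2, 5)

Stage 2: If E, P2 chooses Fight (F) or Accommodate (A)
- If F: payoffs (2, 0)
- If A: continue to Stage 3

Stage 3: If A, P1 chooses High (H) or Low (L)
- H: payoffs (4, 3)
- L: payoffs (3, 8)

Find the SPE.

SPE: (E, A, H); Outcome (4, 3)

Work:
Stage 3: P1 chooses H (4 vs 3)
Stage 2: P2: F->0, A->3 (anticipating H). Choose A
Stage 1: P1: O->2, E->4 (anticipating A, H). Choose E
SPE path: E -> A -> H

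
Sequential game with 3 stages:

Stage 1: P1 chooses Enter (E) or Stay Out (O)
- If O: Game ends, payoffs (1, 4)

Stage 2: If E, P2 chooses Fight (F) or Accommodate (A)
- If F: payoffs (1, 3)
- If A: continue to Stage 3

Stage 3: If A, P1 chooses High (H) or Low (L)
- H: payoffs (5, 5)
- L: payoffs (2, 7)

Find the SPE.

SPE: (E, A, H); Outcome (5, 5)

Work:
Stage 3: P1 chooses H (5 vs 2)
Stage 2: P2: F->3, A->5 (anticipating H). Choose A
Stage 1: P1: O->1, E->5 (anticipating A, H). Choose E
SPE path: E -> A -> H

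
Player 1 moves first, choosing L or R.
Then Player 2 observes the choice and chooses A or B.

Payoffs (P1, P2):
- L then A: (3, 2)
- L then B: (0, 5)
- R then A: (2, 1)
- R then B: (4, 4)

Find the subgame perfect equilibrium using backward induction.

P1 plays R, P2 plays B after L and B after R; Payoff (4, 4)

Work:
Backward induction:
After L: P2 chooses B → P1 gets 0
After R: P2 chooses B → P1 gets 4
P1 chooses R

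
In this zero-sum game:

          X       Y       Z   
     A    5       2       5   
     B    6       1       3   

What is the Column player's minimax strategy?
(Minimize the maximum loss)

Column should play Y, value = 2

Work:
Column player minimizes Row's maximum payoff:
Column X: max payoff to Row = 6
Column Y: max payoff to Row = 2
Column Z: max payoff to Row = 5
Minimum is 2, achieved by column Y.
Minimax strategy: Y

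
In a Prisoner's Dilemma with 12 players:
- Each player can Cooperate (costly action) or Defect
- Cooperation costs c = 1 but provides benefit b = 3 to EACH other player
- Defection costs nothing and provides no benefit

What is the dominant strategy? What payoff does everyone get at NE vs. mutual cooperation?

Dominant: Defect; NE payoff = 0; Coop payoff = 32

Work:
Defect dominates (saves cost c = 1, benefit to others is external)
NE: All defect → everyone gets 0
If all cooperate: each receives (11)×3 - 1 = 32
Social dilemma: 32 > 0 but NE gives 0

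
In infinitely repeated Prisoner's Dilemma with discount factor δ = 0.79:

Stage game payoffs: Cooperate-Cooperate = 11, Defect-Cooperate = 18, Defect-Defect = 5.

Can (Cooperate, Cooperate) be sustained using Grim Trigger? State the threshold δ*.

δ* = 0.5385; since δ = 0.79 ≥ 0.5385, cooperation can be sustained

Work:
For Grim Trigger:
Cooperate forever: 11/(1-δ)
Defect then punished: 18 + 5·δ/(1-δ)
Need: 11/(1-δ) ≥ 18 + 5·δ/(1-δ)
Solving: δ ≥ (T-R)/(T-P) = (18-11)/(18-5) = 0.5385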